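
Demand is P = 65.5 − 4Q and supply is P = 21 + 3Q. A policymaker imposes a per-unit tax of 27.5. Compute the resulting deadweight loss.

54.02

Competitive equilibrium: 65.5 − 4Q = 21 + 3Q → Q* = 6.3571, P* = 40.0714.
With the tax, the buyer price exceeds the seller price by 27.5: (65.5 − 4Q) − (21 + 3Q) = 27.5 → Q' = 2.4286.
ΔQ = 6.3571 − 2.4286 = 3.9285; the wedge equals the tax, 27.5.
DWL = ½ × 3.9285 × 27.5 = 54.02.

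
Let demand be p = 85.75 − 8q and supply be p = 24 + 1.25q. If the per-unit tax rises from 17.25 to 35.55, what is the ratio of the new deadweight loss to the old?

Competitive equilibrium: 85.75 − 8q = 24 + 1.25q → q* = 6.6757, p* = 32.3446.
For a per-unit tax t: Δq = t/9.25, so DWL = ½·t·(t/9.25) = t²/18.5.
At t = 17.25: DWL = 16.084. At t = 35.55: DWL = 68.314.
Ratio = (35.55/17.25)² = 4.247.

4.247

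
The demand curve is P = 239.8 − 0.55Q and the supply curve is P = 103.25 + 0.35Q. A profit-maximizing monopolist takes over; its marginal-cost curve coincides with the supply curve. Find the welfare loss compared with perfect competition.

Competitive equilibrium: 239.8 − 0.55Q = 103.25 + 0.35Q → Q* = 151.7222, P* = 156.3528.
Marginal revenue: MR = 239.8 − 1.1Q. Set MR = MC: 239.8 − 1.1Q = 103.25 + 0.35Q → Q_m = 94.1724.
Price P_m = 239.8 − 0.55·94.1724 = 188.0052; MC(Q_m) = 103.25 + 0.35·94.1724 = 136.2103.
Competitive Q* = 151.7222, so ΔQ = 57.5498; wedge = 188.0052 − 136.2103 = 51.7949.
Welfare loss = ½ × 57.5498 × 51.7949 = 1490.39.

1490.39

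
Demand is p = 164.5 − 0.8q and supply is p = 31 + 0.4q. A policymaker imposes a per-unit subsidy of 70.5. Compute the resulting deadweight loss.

Competitive equilibrium: 164.5 − 0.8q = 31 + 0.4q → q* = 111.25, p* = 75.5.
The subsidy lowers effective supply by 70.5: p = 0.4q − 39.5.
New quantity: 164.5 − 0.8q = 0.4q − 39.5 → q' = 170.
Overproduction Δq = 170 − 111.25 = 58.75; wedge = subsidy = 70.5.
The triangle = ½ × 58.75 × 70.5 = 2070.94.

2070.94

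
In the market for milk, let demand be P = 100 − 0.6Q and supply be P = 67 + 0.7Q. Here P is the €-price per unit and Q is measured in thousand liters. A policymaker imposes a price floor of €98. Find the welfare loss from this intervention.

Competitive equilibrium: 100 − 0.6Q = 67 + 0.7Q → Q* = 25.3846, P* = 84.7692.
At the floor P = 98, quantity demanded = (100 − 98)/0.6 = 3.3333.
Sellers' marginal cost at Q' = 3.3333: 67 + 0.7·3.3333 = 69.3333.
ΔQ = 25.3846 − 3.3333 = 22.0513; wedge = 98 − 69.3333 = 28.6667.
Deadweight loss = ½ × 22.0513 × 28.6667 = €316.07 thousand.

€316.07 thousand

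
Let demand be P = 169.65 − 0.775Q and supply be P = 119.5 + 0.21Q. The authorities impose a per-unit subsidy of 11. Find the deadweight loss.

Competitive equilibrium: 169.65 − 0.775Q = 119.5 + 0.21Q → Q* = 50.9137, P* = 130.1919.
The subsidy lowers effective supply by 11: P = 108.5 + 0.21Q.
New quantity: 169.65 − 0.775Q = 108.5 + 0.21Q → Q' = 62.0812.
Overproduction ΔQ = 62.0812 − 50.9137 = 11.1675; wedge = subsidy = 11.
DWL = ½ × 11.1675 × 11 = 61.42.

61.42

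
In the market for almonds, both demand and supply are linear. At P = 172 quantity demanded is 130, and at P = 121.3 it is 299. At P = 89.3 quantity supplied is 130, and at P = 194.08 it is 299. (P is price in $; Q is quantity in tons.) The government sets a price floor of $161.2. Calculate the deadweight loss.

$1335.97

Demand slope = (121.3 − 172)/(299 − 130) = −0.3, so P = 211 − 0.3Q.
Supply slope = (194.08 − 89.3)/(299 − 130) = 0.62, so P = 8.7 + 0.62Q.
Competitive equilibrium: 211 − 0.3Q = 8.7 + 0.62Q → Q* = 219.8913, P* = 145.0326.
At the floor P = 161.2, quantity demanded = (211 − 161.2)/0.3 = 166.
Sellers' marginal cost at Q' = 166: 8.7 + 0.62·166 = 111.62.
ΔQ = 219.8913 − 166 = 53.8913; wedge = 161.2 − 111.62 = 49.58.
The triangle = ½ × 53.8913 × 49.58 = $1335.97.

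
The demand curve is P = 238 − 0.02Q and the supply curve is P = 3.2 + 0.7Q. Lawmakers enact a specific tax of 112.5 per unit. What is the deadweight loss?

8789.06

Competitive equilibrium: 238 − 0.02Q = 3.2 + 0.7Q → Q* = 326.1111, P* = 231.4778.
With the tax, the buyer price exceeds the seller price by 112.5: (238 − 0.02Q) − (3.2 + 0.7Q) = 112.5 → Q' = 169.8611.
ΔQ = 326.1111 − 169.8611 = 156.25; the wedge equals the tax, 112.5.
Welfare loss = ½ × 156.25 × 112.5 = 8789.06.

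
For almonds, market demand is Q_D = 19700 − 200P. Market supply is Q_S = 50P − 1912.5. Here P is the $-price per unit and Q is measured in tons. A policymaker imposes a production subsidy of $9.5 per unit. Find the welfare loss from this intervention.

In inverse form: demand P = 98.5 − 0.005Q, supply P = 38.25 + 0.02Q.
Competitive equilibrium: 98.5 − 0.005Q = 38.25 + 0.02Q → Q* = 2410, P* = 86.45.
The subsidy lowers effective supply by 9.5: P = 28.75 + 0.02Q.
New quantity: 98.5 − 0.005Q = 28.75 + 0.02Q → Q' = 2790.
Overproduction ΔQ = 2790 − 2410 = 380; wedge = subsidy = 9.5.
Deadweight loss = ½ × 380 × 9.5 = $1805.

$1805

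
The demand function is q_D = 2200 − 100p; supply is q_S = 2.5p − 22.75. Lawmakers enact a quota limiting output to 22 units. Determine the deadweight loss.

18.36

In inverse form: demand p = 22 − 0.01q, supply p = 9.1 + 0.4q.
Competitive equilibrium: 22 − 0.01q = 9.1 + 0.4q → q* = 31.4634, p* = 21.6854.
At q = 22: demand price = 22 − 0.01·22 = 21.78; supply price = 9.1 + 0.4·22 = 17.9.
Δq = 31.4634 − 22 = 9.4634; wedge = 21.78 − 17.9 = 3.88.
Welfare loss = ½ × 9.4634 × 3.88 = 18.36.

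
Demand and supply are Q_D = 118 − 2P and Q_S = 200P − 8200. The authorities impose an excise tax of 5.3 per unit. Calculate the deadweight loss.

In inverse form: demand P = 59 − 0.5Q, supply P = 41 + 0.005Q.
Competitive equilibrium: 59 − 0.5Q = 41 + 0.005Q → Q* = 35.6436, P* = 41.1782.
With the tax, the buyer price exceeds the seller price by 5.3: (59 − 0.5Q) − (41 + 0.005Q) = 5.3 → Q' = 25.1485.
ΔQ = 35.6436 − 25.1485 = 10.4951; the wedge equals the tax, 5.3.
Deadweight loss = ½ × 10.4951 × 5.3 = 27.81.

27.81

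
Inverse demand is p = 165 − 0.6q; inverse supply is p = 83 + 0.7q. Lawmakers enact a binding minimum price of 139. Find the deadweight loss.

Competitive equilibrium: 165 − 0.6q = 83 + 0.7q → q* = 63.0769, p* = 127.1538.
At the floor p = 139, quantity demanded = (165 − 139)/0.6 = 43.3333.
Sellers' marginal cost at q' = 43.3333: 83 + 0.7·43.3333 = 113.3333.
Δq = 63.0769 − 43.3333 = 19.7436; wedge = 139 − 113.3333 = 25.6667.
Deadweight loss = ½ × 19.7436 × 25.6667 = 253.38.

253.38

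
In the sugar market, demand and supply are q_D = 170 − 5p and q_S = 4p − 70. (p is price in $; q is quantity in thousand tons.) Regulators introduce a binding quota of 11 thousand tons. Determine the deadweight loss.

$148.225 thousand

In inverse form: demand p = 34 − 0.2q, supply p = 17.5 + 0.25q.
Competitive equilibrium: 34 − 0.2q = 17.5 + 0.25q → q* = 36.6667, p* = 26.6667.
At q = 11: demand price = 34 − 0.2·11 = 31.8; supply price = 17.5 + 0.25·11 = 20.25.
Δq = 36.6667 − 11 = 25.6667; wedge = 31.8 − 20.25 = 11.55.
Welfare loss = ½ × 25.6667 × 11.55 = $148.225 thousand.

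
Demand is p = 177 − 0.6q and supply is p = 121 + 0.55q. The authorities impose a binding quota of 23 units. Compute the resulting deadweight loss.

379.65

Competitive equilibrium: 177 − 0.6q = 121 + 0.55q → q* = 48.6957, p* = 147.7826.
At q = 23: demand price = 177 − 0.6·23 = 163.2; supply price = 121 + 0.55·23 = 133.65.
Δq = 48.6957 − 23 = 25.6957; wedge = 163.2 − 133.65 = 29.55.
DWL = ½ × 25.6957 × 29.55 = 379.65.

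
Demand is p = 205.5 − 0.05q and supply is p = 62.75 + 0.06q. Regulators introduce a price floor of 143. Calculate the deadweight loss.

125.28

Competitive equilibrium: 205.5 − 0.05q = 62.75 + 0.06q → q* = 1297.7273, p* = 140.6136.
At the floor p = 143, quantity demanded = (205.5 − 143)/0.05 = 1250.
Sellers' marginal cost at q' = 1250: 62.75 + 0.06·1250 = 137.75.
Δq = 1297.7273 − 1250 = 47.7273; wedge = 143 − 137.75 = 5.25.
Deadweight loss = ½ × 47.7273 × 5.25 = 125.28.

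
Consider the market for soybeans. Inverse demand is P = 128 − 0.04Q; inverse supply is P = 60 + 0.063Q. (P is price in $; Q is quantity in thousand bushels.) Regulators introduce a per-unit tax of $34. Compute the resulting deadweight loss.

$5611.65 thousand

Competitive equilibrium: 128 − 0.04Q = 60 + 0.063Q → Q* = 660.1942, P* = 101.5922.
With the tax, the buyer price exceeds the seller price by 34: (128 − 0.04Q) − (60 + 0.063Q) = 34 → Q' = 330.0971.
ΔQ = 660.1942 − 330.0971 = 330.0971; the wedge equals the tax, 34.
Deadweight loss = ½ × 330.0971 × 34 = $5611.65 thousand.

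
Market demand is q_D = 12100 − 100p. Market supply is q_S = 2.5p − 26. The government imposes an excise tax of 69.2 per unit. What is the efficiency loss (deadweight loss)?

5839.80

In inverse form: demand p = 121 − 0.01q, supply p = 10.4 + 0.4q.
Competitive equilibrium: 121 − 0.01q = 10.4 + 0.4q → q* = 269.7561, p* = 118.30244.
With the tax, the buyer price exceeds the seller price by 69.2: (121 − 0.01q) − (10.4 + 0.4q) = 69.2 → q' = 100.97561.
Δq = 269.7561 − 100.97561 = 168.78049; the wedge equals the tax, 69.2.
The triangle = ½ × 168.78049 × 69.2 = 5839.80.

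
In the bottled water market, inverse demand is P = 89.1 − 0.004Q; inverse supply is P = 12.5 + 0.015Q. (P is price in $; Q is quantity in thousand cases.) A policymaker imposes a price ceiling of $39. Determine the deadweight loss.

$48733.36 thousand

Competitive equilibrium: 89.1 − 0.004Q = 12.5 + 0.015Q → Q* = 4031.57895, P* = 72.97368.
At the ceiling P = 39, quantity supplied = (39 − 12.5)/0.015 = 1766.66667.
Willingness to pay at Q' = 1766.66667: 89.1 − 0.004·1766.66667 = 82.03333.
ΔQ = 4031.57895 − 1766.66667 = 2264.91228; wedge = 82.03333 − 39 = 43.03333.
The triangle = ½ × 2264.91228 × 43.03333 = $48733.36 thousand.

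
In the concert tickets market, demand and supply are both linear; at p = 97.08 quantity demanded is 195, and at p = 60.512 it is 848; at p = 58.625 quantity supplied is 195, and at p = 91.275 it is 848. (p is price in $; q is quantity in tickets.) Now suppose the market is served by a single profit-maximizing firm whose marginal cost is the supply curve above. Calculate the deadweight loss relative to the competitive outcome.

$1970.39

Demand slope = (60.512 − 97.08)/(848 − 195) = −0.056, so p = 108 − 0.056q.
Supply slope = (91.275 − 58.625)/(848 − 195) = 0.05, so p = 48.875 + 0.05q.
Competitive equilibrium: 108 − 0.056q = 48.875 + 0.05q → q* = 557.78302, p* = 76.76415.
Marginal revenue: MR = 108 − 0.112q. Set MR = MC: 108 − 0.112q = 48.875 + 0.05q → q_m = 364.96914.
Price p_m = 108 − 0.056·364.96914 = 87.56173; MC(q_m) = 48.875 + 0.05·364.96914 = 67.12346.
Competitive q* = 557.78302, so Δq = 192.81388; wedge = 87.56173 − 67.12346 = 20.43827.
The triangle = ½ × 192.81388 × 20.43827 = $1970.39.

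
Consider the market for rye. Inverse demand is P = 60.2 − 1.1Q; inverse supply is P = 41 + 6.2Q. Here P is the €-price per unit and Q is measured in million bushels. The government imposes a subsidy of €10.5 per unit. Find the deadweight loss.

Competitive equilibrium: 60.2 − 1.1Q = 41 + 6.2Q → Q* = 2.6301, P* = 57.3068.
The subsidy lowers effective supply by 10.5: P = 30.5 + 6.2Q.
New quantity: 60.2 − 1.1Q = 30.5 + 6.2Q → Q' = 4.0685.
Overproduction ΔQ = 4.0685 − 2.6301 = 1.4384; wedge = subsidy = 10.5.
Welfare loss = ½ × 1.4384 × 10.5 = €7.55 million.

€7.55 million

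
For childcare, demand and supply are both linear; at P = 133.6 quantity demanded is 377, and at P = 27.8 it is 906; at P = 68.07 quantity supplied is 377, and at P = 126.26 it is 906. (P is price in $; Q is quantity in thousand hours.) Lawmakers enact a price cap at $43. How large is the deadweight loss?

$29912.08 thousand

Demand slope = (27.8 − 133.6)/(906 − 377) = −0.2, so P = 209 − 0.2Q.
Supply slope = (126.26 − 68.07)/(906 − 377) = 0.11, so P = 26.6 + 0.11Q.
Competitive equilibrium: 209 − 0.2Q = 26.6 + 0.11Q → Q* = 588.3871, P* = 91.32258.
At the ceiling P = 43, quantity supplied = (43 − 26.6)/0.11 = 149.09091.
Willingness to pay at Q' = 149.09091: 209 − 0.2·149.09091 = 179.18182.
ΔQ = 588.3871 − 149.09091 = 439.29619; wedge = 179.18182 − 43 = 136.18182.
Welfare loss = ½ × 439.29619 × 136.18182 = $29912.08 thousand.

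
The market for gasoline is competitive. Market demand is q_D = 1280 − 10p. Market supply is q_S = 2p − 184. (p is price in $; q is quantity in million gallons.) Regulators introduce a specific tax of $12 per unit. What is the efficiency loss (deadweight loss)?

In inverse form: demand p = 128 − 0.1q, supply p = 92 + 0.5q.
Competitive equilibrium: 128 − 0.1q = 92 + 0.5q → q* = 60, p* = 122.
With the tax, the buyer price exceeds the seller price by 12: (128 − 0.1q) − (92 + 0.5q) = 12 → q' = 40.
Δq = 60 − 40 = 20; the wedge equals the tax, 12.
Deadweight loss = ½ × 20 × 12 = $120 million.

$120 million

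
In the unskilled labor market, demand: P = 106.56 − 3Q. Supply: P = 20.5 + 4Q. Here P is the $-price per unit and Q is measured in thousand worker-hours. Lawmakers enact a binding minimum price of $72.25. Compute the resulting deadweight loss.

$2.57 thousand

Competitive equilibrium: 106.56 − 3Q = 20.5 + 4Q → Q* = 12.2943, P* = 69.6771.
At the floor P = 72.25, quantity demanded = (106.56 − 72.25)/3 = 11.4367.
Sellers' marginal cost at Q' = 11.4367: 20.5 + 4·11.4367 = 66.2468.
ΔQ = 12.2943 − 11.4367 = 0.8576; wedge = 72.25 − 66.2468 = 6.0032.
DWL = ½ × 0.8576 × 6.0032 = $2.57 thousand.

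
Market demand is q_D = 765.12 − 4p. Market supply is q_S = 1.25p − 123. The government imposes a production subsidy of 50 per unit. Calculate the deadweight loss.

1190.48

In inverse form: demand p = 191.28 − 0.25q, supply p = 98.4 + 0.8q.
Competitive equilibrium: 191.28 − 0.25q = 98.4 + 0.8q → q* = 88.4571, p* = 169.1657.
The subsidy lowers effective supply by 50: p = 48.4 + 0.8q.
New quantity: 191.28 − 0.25q = 48.4 + 0.8q → q' = 136.0762.
Overproduction Δq = 136.0762 − 88.4571 = 47.6191; wedge = subsidy = 50.
DWL = ½ × 47.6191 × 50 = 1190.48.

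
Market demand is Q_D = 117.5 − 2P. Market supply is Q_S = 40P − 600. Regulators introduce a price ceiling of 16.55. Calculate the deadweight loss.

119.47

In inverse form: demand P = 58.75 − 0.5Q, supply P = 15 + 0.025Q.
Competitive equilibrium: 58.75 − 0.5Q = 15 + 0.025Q → Q* = 83.3333, P* = 17.0833.
At the ceiling P = 16.55, quantity supplied = (16.55 − 15)/0.025 = 62.
Willingness to pay at Q' = 62: 58.75 − 0.5·62 = 27.75.
ΔQ = 83.3333 − 62 = 21.3333; wedge = 27.75 − 16.55 = 11.2.
DWL = ½ × 21.3333 × 11.2 = 119.47.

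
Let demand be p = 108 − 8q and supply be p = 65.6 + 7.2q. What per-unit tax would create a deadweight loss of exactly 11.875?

19

Competitive equilibrium: 108 − 8q = 65.6 + 7.2q → q* = 2.7895, p* = 85.6842.
A tax t gives Δq = t/15.2 and wedge t, so DWL = t²/30.4.
t²/30.4 = 11.875 → t² = 361 → t = 19.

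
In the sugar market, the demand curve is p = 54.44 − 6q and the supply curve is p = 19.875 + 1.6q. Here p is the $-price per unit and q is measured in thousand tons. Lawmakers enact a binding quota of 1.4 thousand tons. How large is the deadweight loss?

$37.66 thousand

Competitive equilibrium: 54.44 − 6q = 19.875 + 1.6q → q* = 4.548, p* = 27.1518.
At q = 1.4: demand price = 54.44 − 6·1.4 = 46.04; supply price = 19.875 + 1.6·1.4 = 22.115.
Δq = 4.548 − 1.4 = 3.148; wedge = 46.04 − 22.115 = 23.925.
Deadweight loss = ½ × 3.148 × 23.925 = $37.66 thousand.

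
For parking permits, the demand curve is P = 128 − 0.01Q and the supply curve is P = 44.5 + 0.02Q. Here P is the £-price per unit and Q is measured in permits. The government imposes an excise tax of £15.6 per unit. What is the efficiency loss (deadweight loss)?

Competitive equilibrium: 128 − 0.01Q = 44.5 + 0.02Q → Q* = 2783.3333, P* = 100.1667.
With the tax, the buyer price exceeds the seller price by 15.6: (128 − 0.01Q) − (44.5 + 0.02Q) = 15.6 → Q' = 2263.3333.
ΔQ = 2783.3333 − 2263.3333 = 520; the wedge equals the tax, 15.6.
The triangle = ½ × 520 × 15.6 = £4056.

£4056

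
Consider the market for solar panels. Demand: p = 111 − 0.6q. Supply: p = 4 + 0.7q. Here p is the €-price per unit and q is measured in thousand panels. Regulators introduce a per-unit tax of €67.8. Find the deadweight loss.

€1768.02 thousand

Competitive equilibrium: 111 − 0.6q = 4 + 0.7q → q* = 82.3077, p* = 61.6154.
With the tax, the buyer price exceeds the seller price by 67.8: (111 − 0.6q) − (4 + 0.7q) = 67.8 → q' = 30.1538.
Δq = 82.3077 − 30.1538 = 52.1539; the wedge equals the tax, 67.8.
The triangle = ½ × 52.1539 × 67.8 = €1768.02 thousand.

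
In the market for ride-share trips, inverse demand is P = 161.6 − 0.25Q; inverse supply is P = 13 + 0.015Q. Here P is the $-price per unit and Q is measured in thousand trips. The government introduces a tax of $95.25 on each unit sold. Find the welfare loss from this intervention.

Competitive equilibrium: 161.6 − 0.25Q = 13 + 0.015Q → Q* = 560.7547, P* = 21.4113.
With the tax, the buyer price exceeds the seller price by 95.25: (161.6 − 0.25Q) − (13 + 0.015Q) = 95.25 → Q' = 201.3208.
ΔQ = 560.7547 − 201.3208 = 359.4339; the wedge equals the tax, 95.25.
Welfare loss = ½ × 359.4339 × 95.25 = $17118.04 thousand.

$17118.04 thousand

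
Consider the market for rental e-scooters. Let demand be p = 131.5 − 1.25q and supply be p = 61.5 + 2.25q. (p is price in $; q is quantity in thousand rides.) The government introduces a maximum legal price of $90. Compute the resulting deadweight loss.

Competitive equilibrium: 131.5 − 1.25q = 61.5 + 2.25q → q* = 20, p* = 106.5.
At the ceiling p = 90, quantity supplied = (90 − 61.5)/2.25 = 12.6667.
Willingness to pay at q' = 12.6667: 131.5 − 1.25·12.6667 = 115.6666.
Δq = 20 − 12.6667 = 7.3333; wedge = 115.6666 − 90 = 25.6666.
Deadweight loss = ½ × 7.3333 × 25.6666 = $94.11 thousand.

$94.11 thousand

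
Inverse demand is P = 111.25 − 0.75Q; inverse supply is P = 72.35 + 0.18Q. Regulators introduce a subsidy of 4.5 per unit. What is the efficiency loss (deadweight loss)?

Competitive equilibrium: 111.25 − 0.75Q = 72.35 + 0.18Q → Q* = 41.828, P* = 79.879.
The subsidy lowers effective supply by 4.5: P = 67.85 + 0.18Q.
New quantity: 111.25 − 0.75Q = 67.85 + 0.18Q → Q' = 46.6667.
Overproduction ΔQ = 46.6667 − 41.828 = 4.8387; wedge = subsidy = 4.5.
DWL = ½ × 4.8387 × 4.5 = 10.89.

10.89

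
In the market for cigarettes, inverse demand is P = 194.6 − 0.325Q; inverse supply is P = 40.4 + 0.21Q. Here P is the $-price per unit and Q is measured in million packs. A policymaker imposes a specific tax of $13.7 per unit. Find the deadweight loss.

Competitive equilibrium: 194.6 − 0.325Q = 40.4 + 0.21Q → Q* = 288.2243, P* = 100.9271.
With the tax, the buyer price exceeds the seller price by 13.7: (194.6 − 0.325Q) − (40.4 + 0.21Q) = 13.7 → Q' = 262.6168.
ΔQ = 288.2243 − 262.6168 = 25.6075; the wedge equals the tax, 13.7.
Welfare loss = ½ × 25.6075 × 13.7 = $175.41 million.

$175.41 million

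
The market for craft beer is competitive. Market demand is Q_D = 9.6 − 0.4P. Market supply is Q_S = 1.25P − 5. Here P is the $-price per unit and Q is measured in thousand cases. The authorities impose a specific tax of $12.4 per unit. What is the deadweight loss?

$23.30 thousand

In inverse form: demand P = 24 − 2.5Q, supply P = 4 + 0.8Q.
Competitive equilibrium: 24 − 2.5Q = 4 + 0.8Q → Q* = 6.0606, P* = 8.8485.
With the tax, the buyer price exceeds the seller price by 12.4: (24 − 2.5Q) − (4 + 0.8Q) = 12.4 → Q' = 2.303.
ΔQ = 6.0606 − 2.303 = 3.7576; the wedge equals the tax, 12.4.
Welfare loss = ½ × 3.7576 × 12.4 = $23.30 thousand.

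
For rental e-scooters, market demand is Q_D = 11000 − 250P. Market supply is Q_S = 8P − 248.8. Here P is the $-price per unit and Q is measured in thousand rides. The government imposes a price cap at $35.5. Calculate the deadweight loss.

In inverse form: demand P = 44 − 0.004Q, supply P = 31.1 + 0.125Q.
Competitive equilibrium: 44 − 0.004Q = 31.1 + 0.125Q → Q* = 100, P* = 43.6.
At the ceiling P = 35.5, quantity supplied = (35.5 − 31.1)/0.125 = 35.2.
Willingness to pay at Q' = 35.2: 44 − 0.004·35.2 = 43.8592.
ΔQ = 100 − 35.2 = 64.8; wedge = 43.8592 − 35.5 = 8.3592.
DWL = ½ × 64.8 × 8.3592 = $270.84 thousand.

$270.84 thousand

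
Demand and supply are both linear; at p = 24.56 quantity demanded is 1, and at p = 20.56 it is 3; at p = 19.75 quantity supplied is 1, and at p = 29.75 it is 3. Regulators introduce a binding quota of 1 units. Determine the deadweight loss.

1.65

Demand slope = (20.56 − 24.56)/(3 − 1) = −2, so p = 26.56 − 2q.
Supply slope = (29.75 − 19.75)/(3 − 1) = 5, so p = 14.75 + 5q.
Competitive equilibrium: 26.56 − 2q = 14.75 + 5q → q* = 1.6871, p* = 23.1857.
At q = 1: demand price = 26.56 − 2·1 = 24.56; supply price = 14.75 + 5·1 = 19.75.
Δq = 1.6871 − 1 = 0.6871; wedge = 24.56 − 19.75 = 4.81.
The triangle = ½ × 0.6871 × 4.81 = 1.65.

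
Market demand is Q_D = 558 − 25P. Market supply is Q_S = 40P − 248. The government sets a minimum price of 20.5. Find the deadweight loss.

In inverse form: demand P = 22.32 − 0.04Q, supply P = 6.2 + 0.025Q.
Competitive equilibrium: 22.32 − 0.04Q = 6.2 + 0.025Q → Q* = 248, P* = 12.4.
At the floor P = 20.5, quantity demanded = (22.32 − 20.5)/0.04 = 45.5.
Sellers' marginal cost at Q' = 45.5: 6.2 + 0.025·45.5 = 7.3375.
ΔQ = 248 − 45.5 = 202.5; wedge = 20.5 − 7.3375 = 13.1625.
Deadweight loss = ½ × 202.5 × 13.1625 = 1332.70.

1332.70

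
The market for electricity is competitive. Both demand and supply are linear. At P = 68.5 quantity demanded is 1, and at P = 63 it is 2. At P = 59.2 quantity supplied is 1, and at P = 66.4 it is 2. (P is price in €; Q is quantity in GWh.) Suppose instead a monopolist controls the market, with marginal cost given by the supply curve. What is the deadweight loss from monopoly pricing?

€1.74

Demand slope = (63 − 68.5)/(2 − 1) = −5.5, so P = 74 − 5.5Q.
Supply slope = (66.4 − 59.2)/(2 − 1) = 7.2, so P = 52 + 7.2Q.
Competitive equilibrium: 74 − 5.5Q = 52 + 7.2Q → Q* = 1.7323, P* = 64.4724.
Marginal revenue: MR = 74 − 11Q. Set MR = MC: 74 − 11Q = 52 + 7.2Q → Q_m = 1.2088.
Price P_m = 74 − 5.5·1.2088 = 67.3516; MC(Q_m) = 52 + 7.2·1.2088 = 60.7034.
Competitive Q* = 1.7323, so ΔQ = 0.5235; wedge = 67.3516 − 60.7034 = 6.6482.
Welfare loss = ½ × 0.5235 × 6.6482 = €1.74.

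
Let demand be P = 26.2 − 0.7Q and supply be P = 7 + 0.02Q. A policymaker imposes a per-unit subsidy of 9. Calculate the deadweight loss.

Competitive equilibrium: 26.2 − 0.7Q = 7 + 0.02Q → Q* = 26.6667, P* = 7.5333.
The subsidy lowers effective supply by 9: P = 0.02Q − 2.
New quantity: 26.2 − 0.7Q = 0.02Q − 2 → Q' = 39.1667.
Overproduction ΔQ = 39.1667 − 26.6667 = 12.5; wedge = subsidy = 9.
Welfare loss = ½ × 12.5 × 9 = 56.25.

56.25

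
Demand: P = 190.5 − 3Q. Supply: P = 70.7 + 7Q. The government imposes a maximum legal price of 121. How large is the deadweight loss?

Competitive equilibrium: 190.5 − 3Q = 70.7 + 7Q → Q* = 11.98, P* = 154.56.
At the ceiling P = 121, quantity supplied = (121 − 70.7)/7 = 7.1857.
Willingness to pay at Q' = 7.1857: 190.5 − 3·7.1857 = 168.9429.
ΔQ = 11.98 − 7.1857 = 4.7943; wedge = 168.9429 − 121 = 47.9429.
Welfare loss = ½ × 4.7943 × 47.9429 = 114.93.

114.93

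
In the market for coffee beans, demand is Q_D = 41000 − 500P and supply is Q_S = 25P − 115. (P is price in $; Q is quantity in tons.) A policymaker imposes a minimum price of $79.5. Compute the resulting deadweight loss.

$7381.07

In inverse form: demand P = 82 − 0.002Q, supply P = 4.6 + 0.04Q.
Competitive equilibrium: 82 − 0.002Q = 4.6 + 0.04Q → Q* = 1842.8571, P* = 78.3143.
At the floor P = 79.5, quantity demanded = (82 − 79.5)/0.002 = 1250.
Sellers' marginal cost at Q' = 1250: 4.6 + 0.04·1250 = 54.6.
ΔQ = 1842.8571 − 1250 = 592.8571; wedge = 79.5 − 54.6 = 24.9.
DWL = ½ × 592.8571 × 24.9 = $7381.07.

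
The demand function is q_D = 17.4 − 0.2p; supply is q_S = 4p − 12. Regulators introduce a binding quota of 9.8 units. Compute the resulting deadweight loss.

100.905

In inverse form: demand p = 87 − 5q, supply p = 3 + 0.25q.
Competitive equilibrium: 87 − 5q = 3 + 0.25q → q* = 16, p* = 7.
At q = 9.8: demand price = 87 − 5·9.8 = 38; supply price = 3 + 0.25·9.8 = 5.45.
Δq = 16 − 9.8 = 6.2; wedge = 38 − 5.45 = 32.55.
Welfare loss = ½ × 6.2 × 32.55 = 100.905.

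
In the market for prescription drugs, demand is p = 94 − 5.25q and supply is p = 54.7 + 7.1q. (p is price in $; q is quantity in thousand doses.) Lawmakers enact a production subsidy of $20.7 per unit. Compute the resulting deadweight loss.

Competitive equilibrium: 94 − 5.25q = 54.7 + 7.1q → q* = 3.1822, p* = 77.2935.
The subsidy lowers effective supply by 20.7: p = 34 + 7.1q.
New quantity: 94 − 5.25q = 34 + 7.1q → q' = 4.8583.
Overproduction Δq = 4.8583 − 3.1822 = 1.6761; wedge = subsidy = 20.7.
The triangle = ½ × 1.6761 × 20.7 = $17.35 thousand.

$17.35 thousand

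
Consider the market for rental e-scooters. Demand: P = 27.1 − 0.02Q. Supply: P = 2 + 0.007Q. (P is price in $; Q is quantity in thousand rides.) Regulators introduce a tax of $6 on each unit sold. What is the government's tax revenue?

Competitive equilibrium: 27.1 − 0.02Q = 2 + 0.007Q → Q* = 929.6296, P* = 8.5074.
With the tax, the buyer price exceeds the seller price by 6: (27.1 − 0.02Q) − (2 + 0.007Q) = 6 → Q' = 707.4074.
Tax revenue = 6 × 707.4074 = $4244.44 thousand.

$4244.44 thousand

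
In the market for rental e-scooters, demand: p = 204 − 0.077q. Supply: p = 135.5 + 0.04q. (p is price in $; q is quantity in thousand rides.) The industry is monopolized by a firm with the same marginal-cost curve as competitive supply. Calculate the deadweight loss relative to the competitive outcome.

$3158.95 thousand

Competitive equilibrium: 204 − 0.077q = 135.5 + 0.04q → q* = 585.47009, p* = 158.9188.
Marginal revenue: MR = 204 − 0.154q. Set MR = MC: 204 − 0.154q = 135.5 + 0.04q → q_m = 353.09278.
Price p_m = 204 − 0.077·353.09278 = 176.81186; MC(q_m) = 135.5 + 0.04·353.09278 = 149.62371.
Competitive q* = 585.47009, so Δq = 232.37731; wedge = 176.81186 − 149.62371 = 27.18815.
DWL = ½ × 232.37731 × 27.18815 = $3158.95 thousand.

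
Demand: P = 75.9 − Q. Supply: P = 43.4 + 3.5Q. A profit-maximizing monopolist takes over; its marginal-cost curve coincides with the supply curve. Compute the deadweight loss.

3.88

Competitive equilibrium: 75.9 − Q = 43.4 + 3.5Q → Q* = 7.2222, P* = 68.6778.
Marginal revenue: MR = 75.9 − 2Q. Set MR = MC: 75.9 − 2Q = 43.4 + 3.5Q → Q_m = 5.9091.
Price P_m = 75.9 − 1·5.9091 = 69.9909; MC(Q_m) = 43.4 + 3.5·5.9091 = 64.0819.
Competitive Q* = 7.2222, so ΔQ = 1.3131; wedge = 69.9909 − 64.0819 = 5.909.
The triangle = ½ × 1.3131 × 5.909 = 3.88.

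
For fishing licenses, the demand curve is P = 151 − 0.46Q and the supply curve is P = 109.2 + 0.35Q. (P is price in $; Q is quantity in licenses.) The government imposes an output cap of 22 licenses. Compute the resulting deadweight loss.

Competitive equilibrium: 151 − 0.46Q = 109.2 + 0.35Q → Q* = 51.6049, P* = 127.2617.
At Q = 22: demand price = 151 − 0.46·22 = 140.88; supply price = 109.2 + 0.35·22 = 116.9.
ΔQ = 51.6049 − 22 = 29.6049; wedge = 140.88 − 116.9 = 23.98.
Welfare loss = ½ × 29.6049 × 23.98 = $354.96.

$354.96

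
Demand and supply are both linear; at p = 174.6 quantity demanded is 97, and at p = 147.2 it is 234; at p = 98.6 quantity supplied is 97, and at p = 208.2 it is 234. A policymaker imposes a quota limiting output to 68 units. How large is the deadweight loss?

5512.50

Demand slope = (147.2 − 174.6)/(234 − 97) = −0.2, so p = 194 − 0.2q.
Supply slope = (208.2 − 98.6)/(234 − 97) = 0.8, so p = 21 + 0.8q.
Competitive equilibrium: 194 − 0.2q = 21 + 0.8q → q* = 173, p* = 159.4.
At q = 68: demand price = 194 − 0.2·68 = 180.4; supply price = 21 + 0.8·68 = 75.4.
Δq = 173 − 68 = 105; wedge = 180.4 − 75.4 = 105.
Deadweight loss = ½ × 105 × 105 = 5512.50.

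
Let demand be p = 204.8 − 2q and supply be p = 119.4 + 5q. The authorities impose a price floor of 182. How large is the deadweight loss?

2.24

Competitive equilibrium: 204.8 − 2q = 119.4 + 5q → q* = 12.2, p* = 180.4.
At the floor p = 182, quantity demanded = (204.8 − 182)/2 = 11.4.
Sellers' marginal cost at q' = 11.4: 119.4 + 5·11.4 = 176.4.
Δq = 12.2 − 11.4 = 0.8; wedge = 182 − 176.4 = 5.6.
The triangle = ½ × 0.8 × 5.6 = 2.24.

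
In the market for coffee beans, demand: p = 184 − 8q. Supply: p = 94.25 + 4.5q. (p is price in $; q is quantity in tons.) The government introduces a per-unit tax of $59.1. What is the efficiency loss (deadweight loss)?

Competitive equilibrium: 184 − 8q = 94.25 + 4.5q → q* = 7.18, p* = 126.56.
With the tax, the buyer price exceeds the seller price by 59.1: (184 − 8q) − (94.25 + 4.5q) = 59.1 → q' = 2.452.
Δq = 7.18 − 2.452 = 4.728; the wedge equals the tax, 59.1.
Deadweight loss = ½ × 4.728 × 59.1 = $139.71.

$139.71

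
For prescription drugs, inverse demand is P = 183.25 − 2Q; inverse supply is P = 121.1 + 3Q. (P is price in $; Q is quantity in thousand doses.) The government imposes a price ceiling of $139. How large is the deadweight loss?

Competitive equilibrium: 183.25 − 2Q = 121.1 + 3Q → Q* = 12.43, P* = 158.39.
At the ceiling P = 139, quantity supplied = (139 − 121.1)/3 = 5.9667.
Willingness to pay at Q' = 5.9667: 183.25 − 2·5.9667 = 171.3166.
ΔQ = 12.43 − 5.9667 = 6.4633; wedge = 171.3166 − 139 = 32.3166.
Deadweight loss = ½ × 6.4633 × 32.3166 = $104.44 thousand.

$104.44 thousand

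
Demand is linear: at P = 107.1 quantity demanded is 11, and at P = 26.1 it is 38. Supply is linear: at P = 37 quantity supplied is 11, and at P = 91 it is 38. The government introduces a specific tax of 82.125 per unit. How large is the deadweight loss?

Demand slope = (26.1 − 107.1)/(38 − 11) = −3, so P = 140.1 − 3Q.
Supply slope = (91 − 37)/(38 − 11) = 2, so P = 15 + 2Q.
Competitive equilibrium: 140.1 − 3Q = 15 + 2Q → Q* = 25.02, P* = 65.04.
With the tax, the buyer price exceeds the seller price by 82.125: (140.1 − 3Q) − (15 + 2Q) = 82.125 → Q' = 8.595.
ΔQ = 25.02 − 8.595 = 16.425; the wedge equals the tax, 82.125.
Welfare loss = ½ × 16.425 × 82.125 = 674.45.

674.45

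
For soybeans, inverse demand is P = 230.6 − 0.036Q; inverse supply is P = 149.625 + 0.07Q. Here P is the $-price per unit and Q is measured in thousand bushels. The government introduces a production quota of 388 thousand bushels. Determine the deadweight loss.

$7489.54 thousand

Competitive equilibrium: 230.6 − 0.036Q = 149.625 + 0.07Q → Q* = 763.9151, P* = 203.0991.
At Q = 388: demand price = 230.6 − 0.036·388 = 216.632; supply price = 149.625 + 0.07·388 = 176.785.
ΔQ = 763.9151 − 388 = 375.9151; wedge = 216.632 − 176.785 = 39.847.
Deadweight loss = ½ × 375.9151 × 39.847 = $7489.54 thousand.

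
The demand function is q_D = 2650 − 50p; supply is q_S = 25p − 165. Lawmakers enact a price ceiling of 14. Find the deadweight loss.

In inverse form: demand p = 53 − 0.02q, supply p = 6.6 + 0.04q.
Competitive equilibrium: 53 − 0.02q = 6.6 + 0.04q → q* = 773.3333, p* = 37.5333.
At the ceiling p = 14, quantity supplied = (14 − 6.6)/0.04 = 185.
Willingness to pay at q' = 185: 53 − 0.02·185 = 49.3.
Δq = 773.3333 − 185 = 588.3333; wedge = 49.3 − 14 = 35.3.
Deadweight loss = ½ × 588.3333 × 35.3 = 10384.08.

10384.08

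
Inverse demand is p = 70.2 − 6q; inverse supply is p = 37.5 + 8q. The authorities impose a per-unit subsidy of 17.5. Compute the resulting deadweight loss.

Competitive equilibrium: 70.2 − 6q = 37.5 + 8q → q* = 2.3357, p* = 56.1857.
The subsidy lowers effective supply by 17.5: p = 20 + 8q.
New quantity: 70.2 − 6q = 20 + 8q → q' = 3.5857.
Overproduction Δq = 3.5857 − 2.3357 = 1.25; wedge = subsidy = 17.5.
Deadweight loss = ½ × 1.25 × 17.5 = 10.94.

10.94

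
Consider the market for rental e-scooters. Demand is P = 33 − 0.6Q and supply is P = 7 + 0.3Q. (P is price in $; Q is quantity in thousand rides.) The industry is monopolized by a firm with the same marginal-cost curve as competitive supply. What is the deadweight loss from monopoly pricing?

Competitive equilibrium: 33 − 0.6Q = 7 + 0.3Q → Q* = 28.8889, P* = 15.6667.
Marginal revenue: MR = 33 − 1.2Q. Set MR = MC: 33 − 1.2Q = 7 + 0.3Q → Q_m = 17.3333.
Price P_m = 33 − 0.6·17.3333 = 22.6; MC(Q_m) = 7 + 0.3·17.3333 = 12.2.
Competitive Q* = 28.8889, so ΔQ = 11.5556; wedge = 22.6 − 12.2 = 10.4.
Welfare loss = ½ × 11.5556 × 10.4 = $60.09 thousand.

$60.09 thousand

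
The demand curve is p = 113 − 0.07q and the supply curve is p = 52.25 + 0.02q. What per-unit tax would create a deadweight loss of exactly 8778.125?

Competitive equilibrium: 113 − 0.07q = 52.25 + 0.02q → q* = 675, p* = 65.75.
A tax t gives Δq = t/0.09 and wedge t, so DWL = t²/0.18.
t²/0.18 = 8778.125 → t² = 1580.0625 → t = 39.75.

39.75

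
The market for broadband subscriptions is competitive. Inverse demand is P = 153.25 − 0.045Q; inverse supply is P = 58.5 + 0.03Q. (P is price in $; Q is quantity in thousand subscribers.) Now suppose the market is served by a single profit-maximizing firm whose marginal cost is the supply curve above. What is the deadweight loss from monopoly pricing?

$8416.46 thousand

Competitive equilibrium: 153.25 − 0.045Q = 58.5 + 0.03Q → Q* = 1263.33333, P* = 96.4.
Marginal revenue: MR = 153.25 − 0.09Q. Set MR = MC: 153.25 − 0.09Q = 58.5 + 0.03Q → Q_m = 789.58333.
Price P_m = 153.25 − 0.045·789.58333 = 117.71875; MC(Q_m) = 58.5 + 0.03·789.58333 = 82.1875.
Competitive Q* = 1263.33333, so ΔQ = 473.75; wedge = 117.71875 − 82.1875 = 35.53125.
DWL = ½ × 473.75 × 35.53125 = $8416.46 thousand.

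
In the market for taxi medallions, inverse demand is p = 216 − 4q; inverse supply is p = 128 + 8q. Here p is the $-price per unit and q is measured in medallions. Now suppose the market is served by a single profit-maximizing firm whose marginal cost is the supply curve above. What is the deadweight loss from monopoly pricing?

Competitive equilibrium: 216 − 4q = 128 + 8q → q* = 7.3333, p* = 186.6667.
Marginal revenue: MR = 216 − 8q. Set MR = MC: 216 − 8q = 128 + 8q → q_m = 5.5.
Price p_m = 216 − 4·5.5 = 194; MC(q_m) = 128 + 8·5.5 = 172.
Competitive q* = 7.3333, so Δq = 1.8333; wedge = 194 − 172 = 22.
The triangle = ½ × 1.8333 × 22 = $20.17.

$20.17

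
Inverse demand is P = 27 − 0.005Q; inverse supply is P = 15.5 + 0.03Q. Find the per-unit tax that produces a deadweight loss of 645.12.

6.72

Competitive equilibrium: 27 − 0.005Q = 15.5 + 0.03Q → Q* = 328.5714, P* = 25.3571.
A tax t gives ΔQ = t/0.035 and wedge t, so DWL = t²/0.07.
t²/0.07 = 645.12 → t² = 45.1584 → t = 6.72.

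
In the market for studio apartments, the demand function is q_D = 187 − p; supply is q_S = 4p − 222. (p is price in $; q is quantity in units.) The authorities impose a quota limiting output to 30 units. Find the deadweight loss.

$3534.40

In inverse form: demand p = 187 − q, supply p = 55.5 + 0.25q.
Competitive equilibrium: 187 − q = 55.5 + 0.25q → q* = 105.2, p* = 81.8.
At q = 30: demand price = 187 − 1·30 = 157; supply price = 55.5 + 0.25·30 = 63.
Δq = 105.2 − 30 = 75.2; wedge = 157 − 63 = 94.
Deadweight loss = ½ × 75.2 × 94 = $3534.40.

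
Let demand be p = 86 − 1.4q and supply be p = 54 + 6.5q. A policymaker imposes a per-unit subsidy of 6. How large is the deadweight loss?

Competitive equilibrium: 86 − 1.4q = 54 + 6.5q → q* = 4.0506, p* = 80.3291.
The subsidy lowers effective supply by 6: p = 48 + 6.5q.
New quantity: 86 − 1.4q = 48 + 6.5q → q' = 4.8101.
Overproduction Δq = 4.8101 − 4.0506 = 0.7595; wedge = subsidy = 6.
The triangle = ½ × 0.7595 × 6 = 2.28.

2.28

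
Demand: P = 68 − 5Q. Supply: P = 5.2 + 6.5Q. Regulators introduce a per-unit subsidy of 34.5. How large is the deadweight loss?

Competitive equilibrium: 68 − 5Q = 5.2 + 6.5Q → Q* = 5.4609, P* = 40.6957.
The subsidy lowers effective supply by 34.5: P = 6.5Q − 29.3.
New quantity: 68 − 5Q = 6.5Q − 29.3 → Q' = 8.4609.
Overproduction ΔQ = 8.4609 − 5.4609 = 3; wedge = subsidy = 34.5.
Deadweight loss = ½ × 3 × 34.5 = 51.75.

51.75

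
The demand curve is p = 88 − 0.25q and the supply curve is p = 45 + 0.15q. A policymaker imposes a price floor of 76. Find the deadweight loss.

Competitive equilibrium: 88 − 0.25q = 45 + 0.15q → q* = 107.5, p* = 61.125.
At the floor p = 76, quantity demanded = (88 − 76)/0.25 = 48.
Sellers' marginal cost at q' = 48: 45 + 0.15·48 = 52.2.
Δq = 107.5 − 48 = 59.5; wedge = 76 − 52.2 = 23.8.
Welfare loss = ½ × 59.5 × 23.8 = 708.05.

708.05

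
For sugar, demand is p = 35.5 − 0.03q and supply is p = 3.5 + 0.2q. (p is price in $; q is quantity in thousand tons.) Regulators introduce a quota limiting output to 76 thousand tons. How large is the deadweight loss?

Competitive equilibrium: 35.5 − 0.03q = 3.5 + 0.2q → q* = 139.1304, p* = 31.3261.
At q = 76: demand price = 35.5 − 0.03·76 = 33.22; supply price = 3.5 + 0.2·76 = 18.7.
Δq = 139.1304 − 76 = 63.1304; wedge = 33.22 − 18.7 = 14.52.
Welfare loss = ½ × 63.1304 × 14.52 = $458.33 thousand.

$458.33 thousand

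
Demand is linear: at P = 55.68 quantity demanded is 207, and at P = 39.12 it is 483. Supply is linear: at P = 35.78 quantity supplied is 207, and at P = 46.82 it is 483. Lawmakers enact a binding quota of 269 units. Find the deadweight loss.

Demand slope = (39.12 − 55.68)/(483 − 207) = −0.06, so P = 68.1 − 0.06Q.
Supply slope = (46.82 − 35.78)/(483 − 207) = 0.04, so P = 27.5 + 0.04Q.
Competitive equilibrium: 68.1 − 0.06Q = 27.5 + 0.04Q → Q* = 406, P* = 43.74.
At Q = 269: demand price = 68.1 − 0.06·269 = 51.96; supply price = 27.5 + 0.04·269 = 38.26.
ΔQ = 406 − 269 = 137; wedge = 51.96 − 38.26 = 13.7.
The triangle = ½ × 137 × 13.7 = 938.45.

938.45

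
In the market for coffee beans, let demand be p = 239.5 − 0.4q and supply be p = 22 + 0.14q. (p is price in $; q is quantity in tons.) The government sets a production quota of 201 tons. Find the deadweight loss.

$10992.85

Competitive equilibrium: 239.5 − 0.4q = 22 + 0.14q → q* = 402.7778, p* = 78.3889.
At q = 201: demand price = 239.5 − 0.4·201 = 159.1; supply price = 22 + 0.14·201 = 50.14.
Δq = 402.7778 − 201 = 201.7778; wedge = 159.1 − 50.14 = 108.96.
DWL = ½ × 201.7778 × 108.96 = $10992.85.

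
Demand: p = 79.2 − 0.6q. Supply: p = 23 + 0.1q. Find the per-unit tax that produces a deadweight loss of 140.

Competitive equilibrium: 79.2 − 0.6q = 23 + 0.1q → q* = 80.2857, p* = 31.0286.
A tax t gives Δq = t/0.7 and wedge t, so DWL = t²/1.4.
t²/1.4 = 140 → t² = 196 → t = 14.

14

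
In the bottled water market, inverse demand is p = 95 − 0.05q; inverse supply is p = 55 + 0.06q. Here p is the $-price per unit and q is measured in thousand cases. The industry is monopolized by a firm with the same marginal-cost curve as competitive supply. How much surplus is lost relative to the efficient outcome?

$710.23 thousand

Competitive equilibrium: 95 − 0.05q = 55 + 0.06q → q* = 363.6364, p* = 76.8182.
Marginal revenue: MR = 95 − 0.1q. Set MR = MC: 95 − 0.1q = 55 + 0.06q → q_m = 250.
Price p_m = 95 − 0.05·250 = 82.5; MC(q_m) = 55 + 0.06·250 = 70.
Competitive q* = 363.6364, so Δq = 113.6364; wedge = 82.5 − 70 = 12.5.
Deadweight loss = ½ × 113.6364 × 12.5 = $710.23 thousand.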